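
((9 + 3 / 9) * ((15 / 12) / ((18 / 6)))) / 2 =35 / 18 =1.94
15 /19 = 0.79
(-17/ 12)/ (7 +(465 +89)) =-1/ 396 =-0.00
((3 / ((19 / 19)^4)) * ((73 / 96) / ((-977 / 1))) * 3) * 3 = -657 / 31264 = -0.02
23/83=0.28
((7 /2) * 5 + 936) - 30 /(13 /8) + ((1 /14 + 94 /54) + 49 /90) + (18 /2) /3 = 23105507 /24570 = 940.40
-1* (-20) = 20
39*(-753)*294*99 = -854755902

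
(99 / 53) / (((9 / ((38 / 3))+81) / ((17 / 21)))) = 0.02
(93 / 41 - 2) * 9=99 / 41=2.41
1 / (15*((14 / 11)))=11 / 210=0.05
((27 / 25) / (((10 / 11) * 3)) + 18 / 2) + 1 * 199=52099 / 250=208.40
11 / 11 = 1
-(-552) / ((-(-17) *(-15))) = -184 / 85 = -2.16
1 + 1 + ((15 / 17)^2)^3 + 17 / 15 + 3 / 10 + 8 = 8620904917 / 724127070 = 11.91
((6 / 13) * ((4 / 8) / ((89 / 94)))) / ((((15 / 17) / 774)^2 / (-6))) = -32548997232 / 28925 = -1125289.45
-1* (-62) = 62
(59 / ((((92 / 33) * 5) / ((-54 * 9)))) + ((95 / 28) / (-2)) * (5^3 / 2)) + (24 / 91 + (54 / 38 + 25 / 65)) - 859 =-9607723767 / 3181360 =-3020.01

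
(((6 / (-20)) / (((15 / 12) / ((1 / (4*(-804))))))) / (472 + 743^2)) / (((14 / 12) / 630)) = 27 / 370189070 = 0.00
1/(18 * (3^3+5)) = 1/576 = 0.00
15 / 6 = 5 / 2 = 2.50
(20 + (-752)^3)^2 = 180845206874784144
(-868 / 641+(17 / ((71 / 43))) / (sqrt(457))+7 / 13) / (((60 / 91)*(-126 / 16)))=13594 / 86535- 19006*sqrt(457) / 4380345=0.06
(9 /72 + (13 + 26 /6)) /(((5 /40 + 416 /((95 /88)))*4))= 39805 /3515508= 0.01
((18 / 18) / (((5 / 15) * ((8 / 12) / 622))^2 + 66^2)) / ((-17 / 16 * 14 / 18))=-1128153744 / 4061071440083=-0.00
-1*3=-3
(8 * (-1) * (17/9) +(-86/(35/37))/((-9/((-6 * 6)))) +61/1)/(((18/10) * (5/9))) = -100097/315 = -317.77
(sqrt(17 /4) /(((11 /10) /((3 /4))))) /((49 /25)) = 375*sqrt(17) /2156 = 0.72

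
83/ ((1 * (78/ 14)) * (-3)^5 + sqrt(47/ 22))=-121135014/ 1975895335 - 4067 * sqrt(1034)/ 1975895335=-0.06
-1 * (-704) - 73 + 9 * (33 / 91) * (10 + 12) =63955 / 91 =702.80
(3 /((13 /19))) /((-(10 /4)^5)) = -1824 /40625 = -0.04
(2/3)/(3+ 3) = 1/9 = 0.11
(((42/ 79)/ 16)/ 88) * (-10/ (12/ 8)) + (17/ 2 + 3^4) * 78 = 97063789/ 13904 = 6981.00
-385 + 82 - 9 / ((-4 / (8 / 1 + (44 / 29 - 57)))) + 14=-395.84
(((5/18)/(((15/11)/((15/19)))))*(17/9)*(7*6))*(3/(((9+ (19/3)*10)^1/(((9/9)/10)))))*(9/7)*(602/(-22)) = -2193/1178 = -1.86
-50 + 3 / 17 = -49.82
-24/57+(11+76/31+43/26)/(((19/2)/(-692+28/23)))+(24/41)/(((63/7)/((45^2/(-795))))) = -420561829456/382689203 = -1098.96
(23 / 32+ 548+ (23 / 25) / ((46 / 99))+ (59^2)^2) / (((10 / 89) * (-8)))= -862795312951 / 64000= -13481176.76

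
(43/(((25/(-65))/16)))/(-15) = 8944/75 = 119.25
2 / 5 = 0.40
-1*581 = -581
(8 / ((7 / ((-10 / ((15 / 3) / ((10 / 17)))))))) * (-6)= 960 / 119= 8.07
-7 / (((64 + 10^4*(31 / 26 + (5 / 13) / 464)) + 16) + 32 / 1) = -2639 / 4540349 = -0.00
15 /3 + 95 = 100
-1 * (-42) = 42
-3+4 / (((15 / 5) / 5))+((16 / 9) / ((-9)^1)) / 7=2063 / 567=3.64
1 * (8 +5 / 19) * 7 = 1099 / 19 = 57.84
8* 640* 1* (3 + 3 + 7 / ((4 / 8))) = 102400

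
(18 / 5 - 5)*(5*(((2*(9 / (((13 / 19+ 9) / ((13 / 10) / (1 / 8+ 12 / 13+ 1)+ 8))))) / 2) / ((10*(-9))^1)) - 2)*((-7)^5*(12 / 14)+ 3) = -8053615087 / 163300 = -49317.91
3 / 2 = 1.50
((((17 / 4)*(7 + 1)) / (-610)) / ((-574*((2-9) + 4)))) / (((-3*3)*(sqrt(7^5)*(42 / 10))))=17*sqrt(7) / 6809557734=0.00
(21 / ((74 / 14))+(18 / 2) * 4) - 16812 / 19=-593943 / 703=-844.87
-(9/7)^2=-81/49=-1.65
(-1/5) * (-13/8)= 13/40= 0.32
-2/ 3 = -0.67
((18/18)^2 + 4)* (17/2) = 85/2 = 42.50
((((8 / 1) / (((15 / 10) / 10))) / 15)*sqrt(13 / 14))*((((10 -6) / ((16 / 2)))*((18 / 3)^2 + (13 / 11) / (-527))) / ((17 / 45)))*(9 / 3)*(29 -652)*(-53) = 16169974.74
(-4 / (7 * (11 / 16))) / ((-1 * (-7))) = -64 / 539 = -0.12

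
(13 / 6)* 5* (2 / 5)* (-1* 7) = -91 / 3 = -30.33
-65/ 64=-1.02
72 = 72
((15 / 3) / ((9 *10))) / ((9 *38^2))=1 / 233928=0.00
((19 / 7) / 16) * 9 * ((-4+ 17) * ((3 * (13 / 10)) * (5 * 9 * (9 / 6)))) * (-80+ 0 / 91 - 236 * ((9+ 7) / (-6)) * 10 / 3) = 295203285 / 28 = 10542974.46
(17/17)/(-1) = -1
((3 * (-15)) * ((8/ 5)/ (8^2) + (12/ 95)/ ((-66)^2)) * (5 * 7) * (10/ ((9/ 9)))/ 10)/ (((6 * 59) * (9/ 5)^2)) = -6041875/ 175790736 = -0.03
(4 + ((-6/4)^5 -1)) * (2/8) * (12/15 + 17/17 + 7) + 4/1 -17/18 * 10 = -15.55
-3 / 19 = -0.16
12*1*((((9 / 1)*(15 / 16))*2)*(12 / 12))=405 / 2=202.50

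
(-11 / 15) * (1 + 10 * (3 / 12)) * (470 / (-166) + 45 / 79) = 114191 / 19671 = 5.81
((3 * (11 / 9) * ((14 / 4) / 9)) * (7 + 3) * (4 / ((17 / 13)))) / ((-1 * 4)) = -5005 / 459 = -10.90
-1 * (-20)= 20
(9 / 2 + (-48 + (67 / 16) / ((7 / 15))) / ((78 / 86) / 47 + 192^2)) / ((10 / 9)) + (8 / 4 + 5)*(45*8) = 70204274565723 / 27814148320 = 2524.05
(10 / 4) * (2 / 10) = 1 / 2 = 0.50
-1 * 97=-97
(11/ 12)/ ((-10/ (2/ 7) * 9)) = -11/ 3780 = -0.00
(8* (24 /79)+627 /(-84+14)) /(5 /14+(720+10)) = -36093 /4038875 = -0.01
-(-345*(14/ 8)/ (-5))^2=-233289/ 16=-14580.56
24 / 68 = 6 / 17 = 0.35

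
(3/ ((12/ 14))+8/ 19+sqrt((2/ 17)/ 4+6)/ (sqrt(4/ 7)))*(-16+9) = -50.19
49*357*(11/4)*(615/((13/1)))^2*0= 0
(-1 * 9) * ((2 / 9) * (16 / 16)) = -2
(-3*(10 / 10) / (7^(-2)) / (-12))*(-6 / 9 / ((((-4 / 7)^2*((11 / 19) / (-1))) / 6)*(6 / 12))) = 45619 / 88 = 518.40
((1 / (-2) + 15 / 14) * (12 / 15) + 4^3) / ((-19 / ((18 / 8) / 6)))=-846 / 665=-1.27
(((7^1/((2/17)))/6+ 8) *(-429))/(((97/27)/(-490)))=203378175/194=1048341.11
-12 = -12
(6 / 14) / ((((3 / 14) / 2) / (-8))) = -32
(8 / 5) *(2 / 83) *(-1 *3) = -48 / 415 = -0.12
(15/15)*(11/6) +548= 3299/6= 549.83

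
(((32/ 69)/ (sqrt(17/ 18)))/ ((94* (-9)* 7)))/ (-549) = 16* sqrt(34)/ 635605299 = 0.00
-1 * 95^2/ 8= -9025/ 8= -1128.12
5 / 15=1 / 3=0.33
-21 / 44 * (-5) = 105 / 44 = 2.39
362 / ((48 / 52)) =2353 / 6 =392.17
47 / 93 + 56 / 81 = 3005 / 2511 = 1.20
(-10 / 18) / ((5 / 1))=-1 / 9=-0.11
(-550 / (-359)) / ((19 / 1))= 550 / 6821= 0.08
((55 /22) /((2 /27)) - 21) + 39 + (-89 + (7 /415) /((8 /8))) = -61807 /1660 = -37.23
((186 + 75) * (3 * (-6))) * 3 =-14094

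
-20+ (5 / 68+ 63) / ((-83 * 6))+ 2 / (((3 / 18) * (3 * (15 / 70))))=-1.46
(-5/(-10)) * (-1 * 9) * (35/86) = -315/172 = -1.83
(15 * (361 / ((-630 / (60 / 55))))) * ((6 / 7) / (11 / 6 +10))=-25992 / 38269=-0.68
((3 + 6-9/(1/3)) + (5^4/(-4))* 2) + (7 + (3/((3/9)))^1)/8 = -657/2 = -328.50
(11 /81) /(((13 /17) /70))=13090 /1053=12.43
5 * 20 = 100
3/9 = 1/3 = 0.33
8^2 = 64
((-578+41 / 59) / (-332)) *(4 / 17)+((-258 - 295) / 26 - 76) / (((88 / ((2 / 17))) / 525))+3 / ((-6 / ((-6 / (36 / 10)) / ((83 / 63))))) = -67.23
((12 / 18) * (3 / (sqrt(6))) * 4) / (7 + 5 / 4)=16 * sqrt(6) / 99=0.40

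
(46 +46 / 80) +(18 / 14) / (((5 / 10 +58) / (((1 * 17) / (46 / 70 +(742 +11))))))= 319427791 / 6858280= 46.58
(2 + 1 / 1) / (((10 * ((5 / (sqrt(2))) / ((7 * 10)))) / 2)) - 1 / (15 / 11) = -11 / 15 + 42 * sqrt(2) / 5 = 11.15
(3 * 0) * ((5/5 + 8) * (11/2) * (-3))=0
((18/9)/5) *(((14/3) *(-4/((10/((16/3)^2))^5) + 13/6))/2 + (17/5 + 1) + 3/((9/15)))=-1908140609233/2767921875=-689.38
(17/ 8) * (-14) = -119/ 4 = -29.75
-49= -49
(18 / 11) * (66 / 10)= 54 / 5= 10.80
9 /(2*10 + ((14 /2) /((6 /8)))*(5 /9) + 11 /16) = 3888 /11177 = 0.35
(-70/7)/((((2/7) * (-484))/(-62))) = -1085/242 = -4.48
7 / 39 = 0.18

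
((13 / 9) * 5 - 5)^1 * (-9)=-20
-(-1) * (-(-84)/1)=84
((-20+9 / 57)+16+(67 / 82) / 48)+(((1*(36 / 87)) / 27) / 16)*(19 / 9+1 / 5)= -1119257197 / 292779360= -3.82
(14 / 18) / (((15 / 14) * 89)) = 98 / 12015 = 0.01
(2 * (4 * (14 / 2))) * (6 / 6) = 56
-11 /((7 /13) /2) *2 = -572 /7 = -81.71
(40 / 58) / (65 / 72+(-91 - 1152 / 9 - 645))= -1440 / 1802147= -0.00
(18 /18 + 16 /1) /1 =17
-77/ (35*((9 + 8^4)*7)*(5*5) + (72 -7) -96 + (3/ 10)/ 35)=-26950/ 8800082903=-0.00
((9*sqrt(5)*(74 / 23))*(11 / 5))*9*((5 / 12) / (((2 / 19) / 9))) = 1879119*sqrt(5) / 92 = 45672.15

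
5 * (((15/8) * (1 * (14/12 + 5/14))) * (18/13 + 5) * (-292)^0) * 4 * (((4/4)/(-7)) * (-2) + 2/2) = 298800/637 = 469.07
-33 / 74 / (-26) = 33 / 1924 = 0.02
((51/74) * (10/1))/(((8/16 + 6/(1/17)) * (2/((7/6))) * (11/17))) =2023/33374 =0.06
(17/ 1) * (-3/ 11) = -51/ 11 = -4.64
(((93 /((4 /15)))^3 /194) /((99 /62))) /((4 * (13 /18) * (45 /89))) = 93744.13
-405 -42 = -447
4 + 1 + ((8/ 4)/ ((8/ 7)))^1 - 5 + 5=27/ 4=6.75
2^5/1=32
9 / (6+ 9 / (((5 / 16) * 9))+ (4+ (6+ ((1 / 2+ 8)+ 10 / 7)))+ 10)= 210 / 913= 0.23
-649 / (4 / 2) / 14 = -649 / 28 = -23.18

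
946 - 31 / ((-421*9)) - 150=3016075 / 3789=796.01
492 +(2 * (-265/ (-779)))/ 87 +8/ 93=1033870954/ 2100963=492.09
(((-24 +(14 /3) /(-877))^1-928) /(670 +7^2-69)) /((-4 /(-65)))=-1252363 /52620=-23.80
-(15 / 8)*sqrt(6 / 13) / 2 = -15*sqrt(78) / 208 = -0.64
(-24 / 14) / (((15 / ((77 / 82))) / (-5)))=22 / 41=0.54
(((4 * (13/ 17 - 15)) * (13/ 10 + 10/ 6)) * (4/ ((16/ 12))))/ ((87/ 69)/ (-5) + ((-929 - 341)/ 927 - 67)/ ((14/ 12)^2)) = 5000305156/ 498111951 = 10.04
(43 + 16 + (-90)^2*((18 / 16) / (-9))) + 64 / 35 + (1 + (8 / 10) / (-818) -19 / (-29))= -788770809 / 830270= -950.02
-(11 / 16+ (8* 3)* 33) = -12683 / 16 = -792.69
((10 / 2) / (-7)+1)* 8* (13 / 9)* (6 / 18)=208 / 189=1.10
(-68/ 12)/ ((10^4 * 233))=-17/ 6990000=-0.00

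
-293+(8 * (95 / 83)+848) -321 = 20182 / 83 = 243.16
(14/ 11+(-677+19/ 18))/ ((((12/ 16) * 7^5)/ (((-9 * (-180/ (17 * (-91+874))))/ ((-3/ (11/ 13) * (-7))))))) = -5343400/ 20358335907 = -0.00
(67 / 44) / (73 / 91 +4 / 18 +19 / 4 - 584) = -54873 / 20836937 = -0.00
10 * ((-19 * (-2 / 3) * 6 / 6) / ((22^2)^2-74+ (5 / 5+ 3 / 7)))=665 / 1229463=0.00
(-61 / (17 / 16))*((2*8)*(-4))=62464 / 17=3674.35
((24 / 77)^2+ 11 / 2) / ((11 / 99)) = 597339 / 11858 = 50.37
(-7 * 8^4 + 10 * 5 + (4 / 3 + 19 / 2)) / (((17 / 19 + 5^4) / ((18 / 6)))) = -3261673 / 23784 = -137.14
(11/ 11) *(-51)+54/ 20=-483/ 10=-48.30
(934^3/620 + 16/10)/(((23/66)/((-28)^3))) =-295120376103168/3565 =-82782714194.44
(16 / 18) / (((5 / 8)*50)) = 32 / 1125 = 0.03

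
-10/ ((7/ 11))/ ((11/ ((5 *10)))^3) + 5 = -1245765/ 847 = -1470.80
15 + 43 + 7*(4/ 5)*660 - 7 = 3747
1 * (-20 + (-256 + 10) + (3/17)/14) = -63305/238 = -265.99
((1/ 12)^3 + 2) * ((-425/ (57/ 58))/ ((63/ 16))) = -42607525/ 193914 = -219.72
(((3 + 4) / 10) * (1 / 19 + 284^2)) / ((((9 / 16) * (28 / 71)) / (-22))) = -957484132 / 171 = -5599322.41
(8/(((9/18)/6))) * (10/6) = 160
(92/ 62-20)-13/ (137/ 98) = -118132/ 4247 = -27.82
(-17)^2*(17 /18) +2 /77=378337 /1386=272.97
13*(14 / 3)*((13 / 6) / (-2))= -1183 / 18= -65.72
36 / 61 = 0.59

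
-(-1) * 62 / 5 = 62 / 5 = 12.40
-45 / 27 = -5 / 3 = -1.67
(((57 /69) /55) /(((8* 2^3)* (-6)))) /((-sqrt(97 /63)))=19* sqrt(679) /15706240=0.00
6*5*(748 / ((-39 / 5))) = -37400 / 13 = -2876.92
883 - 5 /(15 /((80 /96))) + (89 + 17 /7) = 122743 /126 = 974.15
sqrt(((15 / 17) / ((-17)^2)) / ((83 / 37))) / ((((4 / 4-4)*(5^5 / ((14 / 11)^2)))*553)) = -0.00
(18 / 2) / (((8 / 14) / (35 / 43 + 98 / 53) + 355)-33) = 382347 / 13688642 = 0.03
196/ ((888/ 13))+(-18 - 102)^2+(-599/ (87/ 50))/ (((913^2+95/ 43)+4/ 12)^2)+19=1073588151990669476162495/ 74441677739149537158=14421.87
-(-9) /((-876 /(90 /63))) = -15 /1022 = -0.01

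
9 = 9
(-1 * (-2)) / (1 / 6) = 12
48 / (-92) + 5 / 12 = -29 / 276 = -0.11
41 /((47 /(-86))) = -3526 /47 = -75.02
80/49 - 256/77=-912/539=-1.69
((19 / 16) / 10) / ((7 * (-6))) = -19 / 6720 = -0.00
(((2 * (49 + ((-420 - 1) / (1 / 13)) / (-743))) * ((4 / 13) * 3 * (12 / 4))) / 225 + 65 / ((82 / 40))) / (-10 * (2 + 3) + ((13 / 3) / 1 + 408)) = 196592484 / 2152363265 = 0.09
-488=-488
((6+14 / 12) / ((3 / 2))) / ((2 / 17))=731 / 18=40.61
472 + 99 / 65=30779 / 65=473.52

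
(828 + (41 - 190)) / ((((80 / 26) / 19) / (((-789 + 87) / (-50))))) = 58867263 / 1000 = 58867.26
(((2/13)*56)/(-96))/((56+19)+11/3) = -7/6136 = -0.00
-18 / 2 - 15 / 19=-186 / 19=-9.79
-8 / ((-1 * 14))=4 / 7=0.57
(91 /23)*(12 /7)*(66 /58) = 7.72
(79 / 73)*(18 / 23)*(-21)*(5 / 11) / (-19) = 149310 / 350911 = 0.43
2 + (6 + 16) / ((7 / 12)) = 39.71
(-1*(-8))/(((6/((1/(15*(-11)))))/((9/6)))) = -2/165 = -0.01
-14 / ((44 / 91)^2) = -59.88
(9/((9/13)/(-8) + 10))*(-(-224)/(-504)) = -416/1031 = -0.40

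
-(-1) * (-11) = -11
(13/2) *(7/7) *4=26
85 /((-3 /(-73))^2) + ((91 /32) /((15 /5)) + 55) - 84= 14486801 /288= 50301.39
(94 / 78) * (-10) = -470 / 39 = -12.05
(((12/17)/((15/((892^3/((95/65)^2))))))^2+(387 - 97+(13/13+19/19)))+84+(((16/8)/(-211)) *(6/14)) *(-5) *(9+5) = 48569649948958210858799684/198671106475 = 244472640288385.50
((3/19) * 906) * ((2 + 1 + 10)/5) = 35334/95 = 371.94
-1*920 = -920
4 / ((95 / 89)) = 356 / 95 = 3.75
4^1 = 4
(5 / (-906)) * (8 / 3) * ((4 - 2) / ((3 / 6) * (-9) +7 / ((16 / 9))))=640 / 12231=0.05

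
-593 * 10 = -5930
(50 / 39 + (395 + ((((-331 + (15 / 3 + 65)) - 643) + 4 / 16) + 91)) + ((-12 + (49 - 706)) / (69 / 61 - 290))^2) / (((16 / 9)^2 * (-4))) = 537652424441511 / 16533484883968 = 32.52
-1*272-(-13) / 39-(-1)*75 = -590 / 3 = -196.67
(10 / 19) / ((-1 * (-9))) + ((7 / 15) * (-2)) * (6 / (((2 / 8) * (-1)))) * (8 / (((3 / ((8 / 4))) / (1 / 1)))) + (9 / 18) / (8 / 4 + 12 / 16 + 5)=3169724 / 26505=119.59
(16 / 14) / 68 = 2 / 119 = 0.02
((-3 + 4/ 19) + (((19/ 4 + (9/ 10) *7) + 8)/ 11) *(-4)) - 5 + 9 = -5974/ 1045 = -5.72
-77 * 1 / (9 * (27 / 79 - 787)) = 869 / 79902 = 0.01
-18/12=-1.50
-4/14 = -0.29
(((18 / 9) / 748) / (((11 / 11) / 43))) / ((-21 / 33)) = -43 / 238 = -0.18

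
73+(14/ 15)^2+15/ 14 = 236069/ 3150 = 74.94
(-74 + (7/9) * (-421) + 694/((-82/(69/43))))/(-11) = 6585206/174537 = 37.73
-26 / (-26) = 1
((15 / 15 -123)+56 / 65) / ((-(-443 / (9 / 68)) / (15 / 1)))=-106299 / 195806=-0.54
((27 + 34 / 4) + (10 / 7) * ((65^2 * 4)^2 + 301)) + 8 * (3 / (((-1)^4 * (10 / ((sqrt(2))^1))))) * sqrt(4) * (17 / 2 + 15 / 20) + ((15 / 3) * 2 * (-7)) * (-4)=222 * sqrt(2) / 5 + 5712210437 / 14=408015094.01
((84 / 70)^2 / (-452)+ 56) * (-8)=-1265528 / 2825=-447.97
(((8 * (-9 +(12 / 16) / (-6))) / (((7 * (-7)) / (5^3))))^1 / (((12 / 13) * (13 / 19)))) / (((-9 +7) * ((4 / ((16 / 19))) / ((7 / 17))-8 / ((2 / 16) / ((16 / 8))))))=173375 / 136962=1.27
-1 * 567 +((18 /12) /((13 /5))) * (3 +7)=-7296 /13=-561.23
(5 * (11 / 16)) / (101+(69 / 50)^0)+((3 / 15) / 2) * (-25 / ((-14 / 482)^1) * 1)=983665 / 11424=86.11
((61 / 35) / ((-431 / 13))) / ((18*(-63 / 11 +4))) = 8723 / 5159070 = 0.00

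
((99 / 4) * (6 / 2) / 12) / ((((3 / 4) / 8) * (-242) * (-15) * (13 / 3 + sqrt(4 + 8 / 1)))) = 39 / 3355 - 18 * sqrt(3) / 3355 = 0.00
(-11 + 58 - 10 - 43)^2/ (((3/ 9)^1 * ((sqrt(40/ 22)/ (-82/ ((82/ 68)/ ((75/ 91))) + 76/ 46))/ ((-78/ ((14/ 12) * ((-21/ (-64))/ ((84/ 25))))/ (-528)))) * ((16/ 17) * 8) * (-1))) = 156760434 * sqrt(55)/ 1549625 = 750.22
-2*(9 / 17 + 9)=-324 / 17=-19.06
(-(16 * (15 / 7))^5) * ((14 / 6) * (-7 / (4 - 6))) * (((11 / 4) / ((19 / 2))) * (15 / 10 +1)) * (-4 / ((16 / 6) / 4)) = 10948608000000 / 6517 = 1680007365.35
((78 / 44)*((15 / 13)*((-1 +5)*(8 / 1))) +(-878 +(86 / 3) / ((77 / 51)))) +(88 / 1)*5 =-353.56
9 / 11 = 0.82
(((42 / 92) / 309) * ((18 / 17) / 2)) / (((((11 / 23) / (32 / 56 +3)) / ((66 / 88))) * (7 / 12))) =0.01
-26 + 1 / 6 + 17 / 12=-293 / 12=-24.42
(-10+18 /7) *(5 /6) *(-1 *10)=1300 /21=61.90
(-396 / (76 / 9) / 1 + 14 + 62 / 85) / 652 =-51947 / 1052980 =-0.05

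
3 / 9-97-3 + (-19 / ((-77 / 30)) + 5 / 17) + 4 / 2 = -353312 / 3927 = -89.97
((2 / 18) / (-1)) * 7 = -7 / 9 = -0.78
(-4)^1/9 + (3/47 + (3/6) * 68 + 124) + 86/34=1151630/7191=160.15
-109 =-109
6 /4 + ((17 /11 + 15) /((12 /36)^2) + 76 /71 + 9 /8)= 152.60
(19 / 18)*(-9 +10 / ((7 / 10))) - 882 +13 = -108791 / 126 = -863.42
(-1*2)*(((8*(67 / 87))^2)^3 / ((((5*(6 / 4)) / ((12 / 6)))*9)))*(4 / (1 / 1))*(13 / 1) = -9864658808289099776 / 58539537136215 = -168512.76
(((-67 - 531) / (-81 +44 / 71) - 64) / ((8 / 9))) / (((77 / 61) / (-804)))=1369982835 / 33803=40528.44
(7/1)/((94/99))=693/94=7.37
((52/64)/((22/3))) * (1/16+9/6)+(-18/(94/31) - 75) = -21378303/264704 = -80.76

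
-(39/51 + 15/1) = -268/17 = -15.76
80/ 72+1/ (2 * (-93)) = 617/ 558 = 1.11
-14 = -14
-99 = -99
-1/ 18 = -0.06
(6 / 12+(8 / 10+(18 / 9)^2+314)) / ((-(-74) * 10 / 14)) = 22351 / 3700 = 6.04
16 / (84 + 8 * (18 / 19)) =76 / 435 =0.17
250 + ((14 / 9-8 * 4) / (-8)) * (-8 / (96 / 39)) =34219 / 144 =237.63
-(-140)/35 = 4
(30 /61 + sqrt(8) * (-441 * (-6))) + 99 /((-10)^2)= 9039 /6100 + 5292 * sqrt(2)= 7485.50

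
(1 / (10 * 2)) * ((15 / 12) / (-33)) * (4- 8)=1 / 132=0.01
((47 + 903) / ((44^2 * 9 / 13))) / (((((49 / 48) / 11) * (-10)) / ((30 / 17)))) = -12350 / 9163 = -1.35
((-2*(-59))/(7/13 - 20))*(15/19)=-23010/4807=-4.79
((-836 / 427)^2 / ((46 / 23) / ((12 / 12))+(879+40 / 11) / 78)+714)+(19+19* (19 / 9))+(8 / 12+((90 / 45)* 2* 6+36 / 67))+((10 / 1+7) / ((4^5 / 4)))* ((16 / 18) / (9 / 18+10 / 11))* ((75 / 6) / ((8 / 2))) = 1327033166505957899 / 1661420939337600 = 798.73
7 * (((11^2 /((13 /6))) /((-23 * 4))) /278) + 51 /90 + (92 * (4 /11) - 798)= -20956556051 /27430260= -763.99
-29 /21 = -1.38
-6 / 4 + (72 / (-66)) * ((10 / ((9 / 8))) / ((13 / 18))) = -14.93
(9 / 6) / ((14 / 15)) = 45 / 28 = 1.61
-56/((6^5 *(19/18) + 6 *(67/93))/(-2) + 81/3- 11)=1736/126795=0.01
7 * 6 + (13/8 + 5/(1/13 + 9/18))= 1255/24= 52.29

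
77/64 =1.20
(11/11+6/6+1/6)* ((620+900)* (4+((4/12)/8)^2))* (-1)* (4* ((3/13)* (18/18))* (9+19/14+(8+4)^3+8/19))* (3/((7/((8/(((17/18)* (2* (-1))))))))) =31982912250/833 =38394852.64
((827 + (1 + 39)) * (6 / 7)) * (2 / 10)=5202 / 35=148.63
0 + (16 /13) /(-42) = -8 /273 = -0.03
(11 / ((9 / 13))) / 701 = 143 / 6309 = 0.02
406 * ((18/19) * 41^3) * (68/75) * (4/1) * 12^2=6575976465408/475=13844160979.81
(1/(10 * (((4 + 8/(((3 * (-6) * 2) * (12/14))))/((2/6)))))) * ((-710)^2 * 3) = 1361070/101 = 13475.94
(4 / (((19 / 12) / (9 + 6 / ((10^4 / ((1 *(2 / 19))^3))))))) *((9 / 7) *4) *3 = 200008455552 / 570154375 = 350.80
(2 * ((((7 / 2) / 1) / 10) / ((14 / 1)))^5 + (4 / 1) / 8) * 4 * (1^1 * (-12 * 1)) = -76800003 / 3200000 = -24.00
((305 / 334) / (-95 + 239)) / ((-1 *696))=-0.00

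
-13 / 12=-1.08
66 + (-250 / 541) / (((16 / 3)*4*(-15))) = 1142617 / 17312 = 66.00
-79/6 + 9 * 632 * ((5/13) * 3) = 510893/78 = 6549.91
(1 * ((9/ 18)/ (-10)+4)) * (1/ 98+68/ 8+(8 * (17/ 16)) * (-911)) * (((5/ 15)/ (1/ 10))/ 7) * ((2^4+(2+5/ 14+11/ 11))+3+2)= -20420543231/ 57624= -354375.66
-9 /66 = -3 /22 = -0.14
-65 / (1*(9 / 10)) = -650 / 9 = -72.22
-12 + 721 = 709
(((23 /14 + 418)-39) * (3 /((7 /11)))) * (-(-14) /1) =175857 /7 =25122.43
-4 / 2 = -2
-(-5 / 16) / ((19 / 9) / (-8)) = -45 / 38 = -1.18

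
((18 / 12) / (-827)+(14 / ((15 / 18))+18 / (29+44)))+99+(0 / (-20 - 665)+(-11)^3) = -733480627 / 603710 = -1214.96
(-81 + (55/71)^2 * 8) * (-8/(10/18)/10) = 13828356/126025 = 109.73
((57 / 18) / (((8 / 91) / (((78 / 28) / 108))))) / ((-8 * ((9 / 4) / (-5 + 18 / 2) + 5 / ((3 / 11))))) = -3211 / 522432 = -0.01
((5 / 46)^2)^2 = 625 / 4477456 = 0.00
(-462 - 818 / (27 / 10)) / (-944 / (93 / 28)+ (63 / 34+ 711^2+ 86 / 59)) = -1284389644 / 848309235651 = -0.00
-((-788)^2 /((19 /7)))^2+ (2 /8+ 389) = -52335182728.93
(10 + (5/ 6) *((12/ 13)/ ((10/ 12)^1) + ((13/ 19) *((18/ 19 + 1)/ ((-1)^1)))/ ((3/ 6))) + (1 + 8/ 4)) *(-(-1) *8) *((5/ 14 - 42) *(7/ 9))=-384215656/ 126711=-3032.22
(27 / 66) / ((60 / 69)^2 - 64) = -0.01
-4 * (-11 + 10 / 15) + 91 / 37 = 4861 / 111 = 43.79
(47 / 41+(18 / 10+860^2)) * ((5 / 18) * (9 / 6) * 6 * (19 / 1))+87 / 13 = 18724901161 / 533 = 35131146.64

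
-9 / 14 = -0.64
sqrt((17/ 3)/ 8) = sqrt(102)/ 12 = 0.84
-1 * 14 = -14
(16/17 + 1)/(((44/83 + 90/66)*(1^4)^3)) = 30129/29393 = 1.03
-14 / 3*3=-14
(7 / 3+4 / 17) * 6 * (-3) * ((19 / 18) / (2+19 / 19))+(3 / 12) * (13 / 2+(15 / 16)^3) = -14.44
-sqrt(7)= -2.65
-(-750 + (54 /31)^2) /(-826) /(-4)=358917 /1587572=0.23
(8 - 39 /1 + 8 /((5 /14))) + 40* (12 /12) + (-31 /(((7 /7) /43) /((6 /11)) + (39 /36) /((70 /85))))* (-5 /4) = 2939977 /49055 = 59.93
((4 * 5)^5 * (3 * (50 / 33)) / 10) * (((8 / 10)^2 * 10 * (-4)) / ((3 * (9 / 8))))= -3276800000 / 297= -11032996.63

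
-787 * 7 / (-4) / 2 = 5509 / 8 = 688.62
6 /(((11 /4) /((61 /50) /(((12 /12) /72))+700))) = 472704 /275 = 1718.92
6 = 6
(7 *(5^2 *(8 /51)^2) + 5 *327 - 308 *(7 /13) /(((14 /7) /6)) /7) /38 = 53026531 /1284894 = 41.27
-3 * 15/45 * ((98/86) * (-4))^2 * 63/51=-806736/31433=-25.67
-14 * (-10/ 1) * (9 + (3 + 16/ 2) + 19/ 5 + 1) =3472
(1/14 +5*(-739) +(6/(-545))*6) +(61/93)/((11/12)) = -9611886149/2601830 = -3694.28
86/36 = 2.39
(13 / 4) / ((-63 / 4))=-13 / 63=-0.21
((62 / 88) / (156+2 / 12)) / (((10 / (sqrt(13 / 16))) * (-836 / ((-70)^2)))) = -22785 * sqrt(13) / 34466608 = -0.00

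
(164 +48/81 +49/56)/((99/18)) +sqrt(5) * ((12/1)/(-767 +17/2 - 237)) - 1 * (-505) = 635681/1188 - 24 * sqrt(5)/1991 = 535.06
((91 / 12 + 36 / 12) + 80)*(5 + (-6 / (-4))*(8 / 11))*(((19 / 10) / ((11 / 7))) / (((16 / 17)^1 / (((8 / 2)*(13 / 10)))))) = 2140662797 / 580800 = 3685.71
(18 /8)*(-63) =-567 /4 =-141.75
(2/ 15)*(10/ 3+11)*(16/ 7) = 1376/ 315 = 4.37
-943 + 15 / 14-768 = -23939 / 14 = -1709.93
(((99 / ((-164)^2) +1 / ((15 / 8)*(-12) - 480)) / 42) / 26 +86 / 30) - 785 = -659612908723 / 843350976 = -782.13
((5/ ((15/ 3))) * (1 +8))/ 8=9/ 8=1.12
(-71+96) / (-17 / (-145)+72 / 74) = 134125 / 5849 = 22.93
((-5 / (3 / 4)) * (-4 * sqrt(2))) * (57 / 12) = 380 * sqrt(2) / 3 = 179.13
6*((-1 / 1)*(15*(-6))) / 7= 540 / 7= 77.14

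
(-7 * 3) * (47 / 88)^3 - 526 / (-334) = -184880125 / 113805824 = -1.62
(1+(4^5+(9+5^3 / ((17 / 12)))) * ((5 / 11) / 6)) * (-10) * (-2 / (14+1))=192854 / 1683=114.59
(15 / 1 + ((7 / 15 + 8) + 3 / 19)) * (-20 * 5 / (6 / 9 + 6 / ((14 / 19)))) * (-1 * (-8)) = -1508192 / 703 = -2145.37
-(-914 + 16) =898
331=331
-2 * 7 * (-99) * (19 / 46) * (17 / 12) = 74613 / 92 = 811.01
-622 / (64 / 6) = -933 / 16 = -58.31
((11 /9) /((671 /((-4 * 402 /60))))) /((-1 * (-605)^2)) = 134 /1004738625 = 0.00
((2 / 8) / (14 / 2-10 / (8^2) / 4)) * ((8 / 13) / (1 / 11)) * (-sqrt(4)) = -512 / 1053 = -0.49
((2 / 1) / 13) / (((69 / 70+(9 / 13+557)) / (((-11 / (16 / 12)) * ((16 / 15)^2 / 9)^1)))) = -19712 / 68633595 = -0.00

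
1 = 1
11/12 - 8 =-85/12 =-7.08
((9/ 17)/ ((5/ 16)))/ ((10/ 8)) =576/ 425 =1.36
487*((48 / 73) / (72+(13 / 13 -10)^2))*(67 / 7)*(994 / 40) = 9266636 / 18615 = 497.80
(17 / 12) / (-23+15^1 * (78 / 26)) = 17 / 264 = 0.06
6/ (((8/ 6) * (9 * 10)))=1/ 20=0.05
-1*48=-48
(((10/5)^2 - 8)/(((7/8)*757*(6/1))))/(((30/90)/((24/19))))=-384/100681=-0.00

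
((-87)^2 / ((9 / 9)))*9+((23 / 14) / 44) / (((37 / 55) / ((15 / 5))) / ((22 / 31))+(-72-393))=3217387796769 / 47230484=68121.00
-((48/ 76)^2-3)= 939/ 361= 2.60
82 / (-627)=-82 / 627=-0.13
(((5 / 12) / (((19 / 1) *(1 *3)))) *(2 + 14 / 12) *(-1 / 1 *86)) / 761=-215 / 82188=-0.00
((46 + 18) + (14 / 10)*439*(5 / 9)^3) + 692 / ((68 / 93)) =13828058 / 12393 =1115.80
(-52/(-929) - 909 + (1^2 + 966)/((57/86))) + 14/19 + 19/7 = 553.49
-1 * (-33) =33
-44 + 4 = -40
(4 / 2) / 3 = 2 / 3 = 0.67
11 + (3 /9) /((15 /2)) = 497 /45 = 11.04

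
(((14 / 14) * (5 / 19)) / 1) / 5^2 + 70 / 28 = 477 / 190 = 2.51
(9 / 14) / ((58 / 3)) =27 / 812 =0.03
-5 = -5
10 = 10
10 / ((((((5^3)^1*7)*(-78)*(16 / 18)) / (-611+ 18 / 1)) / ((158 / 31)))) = 140541 / 282100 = 0.50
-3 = -3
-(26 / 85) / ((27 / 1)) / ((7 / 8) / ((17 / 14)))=-104 / 6615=-0.02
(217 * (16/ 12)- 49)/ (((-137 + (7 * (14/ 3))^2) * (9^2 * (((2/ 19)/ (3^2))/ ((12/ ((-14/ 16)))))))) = -31312/ 8371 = -3.74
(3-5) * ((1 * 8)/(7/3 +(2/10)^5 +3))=-150000/50003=-3.00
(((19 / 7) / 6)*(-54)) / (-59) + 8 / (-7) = -43 / 59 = -0.73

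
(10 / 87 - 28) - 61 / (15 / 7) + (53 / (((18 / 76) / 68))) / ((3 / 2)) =39495463 / 3915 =10088.24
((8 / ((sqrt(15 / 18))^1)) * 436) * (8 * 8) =223232 * sqrt(30) / 5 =244538.40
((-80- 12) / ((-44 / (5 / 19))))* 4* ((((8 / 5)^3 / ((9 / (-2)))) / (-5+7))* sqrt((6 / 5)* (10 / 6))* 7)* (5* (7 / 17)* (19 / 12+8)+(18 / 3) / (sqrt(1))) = -432685568* sqrt(2) / 2398275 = -255.15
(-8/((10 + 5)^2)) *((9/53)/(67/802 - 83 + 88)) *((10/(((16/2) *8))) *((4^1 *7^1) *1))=-5614/1080405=-0.01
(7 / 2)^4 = 2401 / 16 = 150.06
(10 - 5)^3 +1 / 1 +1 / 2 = 253 / 2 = 126.50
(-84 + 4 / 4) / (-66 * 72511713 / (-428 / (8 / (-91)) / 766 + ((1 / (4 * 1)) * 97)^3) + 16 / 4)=29025892733 / 117307470359492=0.00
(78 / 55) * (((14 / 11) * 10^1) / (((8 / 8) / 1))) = 2184 / 121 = 18.05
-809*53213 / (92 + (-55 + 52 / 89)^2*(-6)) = 340993639957 / 139999162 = 2435.68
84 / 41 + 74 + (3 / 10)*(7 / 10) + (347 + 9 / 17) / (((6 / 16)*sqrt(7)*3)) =312661 / 4100 + 6752*sqrt(7) / 153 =193.02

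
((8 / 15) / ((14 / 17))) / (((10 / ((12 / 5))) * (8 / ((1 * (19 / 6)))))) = 323 / 5250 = 0.06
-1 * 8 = -8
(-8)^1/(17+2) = -0.42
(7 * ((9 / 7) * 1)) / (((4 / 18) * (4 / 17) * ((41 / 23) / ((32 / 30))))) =21114 / 205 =103.00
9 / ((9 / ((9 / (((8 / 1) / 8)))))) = 9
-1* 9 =-9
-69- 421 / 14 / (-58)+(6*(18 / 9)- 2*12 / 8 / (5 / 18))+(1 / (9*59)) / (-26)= -1885646219 / 28026180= -67.28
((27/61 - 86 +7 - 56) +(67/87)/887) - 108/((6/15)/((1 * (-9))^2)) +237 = -102466614662/4707309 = -21767.56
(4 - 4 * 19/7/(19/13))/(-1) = 24/7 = 3.43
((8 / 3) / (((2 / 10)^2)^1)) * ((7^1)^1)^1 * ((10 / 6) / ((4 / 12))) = 7000 / 3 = 2333.33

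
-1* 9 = -9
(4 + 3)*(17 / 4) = 119 / 4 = 29.75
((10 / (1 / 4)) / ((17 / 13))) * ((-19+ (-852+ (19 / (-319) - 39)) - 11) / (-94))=76392680 / 254881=299.72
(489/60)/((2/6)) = 489/20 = 24.45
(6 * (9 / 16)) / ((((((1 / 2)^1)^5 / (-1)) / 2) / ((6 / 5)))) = -1296 / 5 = -259.20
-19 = -19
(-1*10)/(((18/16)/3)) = -80/3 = -26.67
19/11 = 1.73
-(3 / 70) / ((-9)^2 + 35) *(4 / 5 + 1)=-27 / 40600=-0.00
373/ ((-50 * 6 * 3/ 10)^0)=373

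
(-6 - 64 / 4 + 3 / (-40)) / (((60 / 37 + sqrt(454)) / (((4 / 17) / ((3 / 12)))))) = 392052 / 5252371 - 1208827 * sqrt(454) / 26261855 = -0.91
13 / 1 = 13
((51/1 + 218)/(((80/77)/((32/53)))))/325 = 0.48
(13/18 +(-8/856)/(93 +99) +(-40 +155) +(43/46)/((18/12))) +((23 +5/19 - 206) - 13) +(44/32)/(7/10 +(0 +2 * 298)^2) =-7595475218317001/95671167409728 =-79.39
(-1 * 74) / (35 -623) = 0.13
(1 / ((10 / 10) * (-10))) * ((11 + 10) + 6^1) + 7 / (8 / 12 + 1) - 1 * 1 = 1 / 2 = 0.50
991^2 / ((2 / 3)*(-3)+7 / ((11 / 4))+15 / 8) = 86423128 / 213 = 405742.38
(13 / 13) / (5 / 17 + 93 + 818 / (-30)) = 0.02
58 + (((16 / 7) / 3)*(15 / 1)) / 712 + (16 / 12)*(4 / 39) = 4238816 / 72891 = 58.15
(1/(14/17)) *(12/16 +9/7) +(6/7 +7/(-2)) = -67/392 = -0.17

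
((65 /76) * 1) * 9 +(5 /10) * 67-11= 2295 /76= 30.20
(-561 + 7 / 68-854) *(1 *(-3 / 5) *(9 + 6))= 865917 / 68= 12734.07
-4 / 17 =-0.24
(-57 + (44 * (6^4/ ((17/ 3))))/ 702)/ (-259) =1347/ 8177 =0.16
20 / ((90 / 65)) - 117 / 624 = 2053 / 144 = 14.26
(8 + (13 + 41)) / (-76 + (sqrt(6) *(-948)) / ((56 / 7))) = 9424 / 156955 - 14694 *sqrt(6) / 156955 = -0.17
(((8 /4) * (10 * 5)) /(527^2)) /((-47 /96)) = -9600 /13053263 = -0.00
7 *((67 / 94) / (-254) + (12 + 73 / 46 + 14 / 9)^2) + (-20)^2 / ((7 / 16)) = 9021034822987 / 3580719534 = 2519.34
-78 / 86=-39 / 43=-0.91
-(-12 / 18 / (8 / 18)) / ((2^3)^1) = 3 / 16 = 0.19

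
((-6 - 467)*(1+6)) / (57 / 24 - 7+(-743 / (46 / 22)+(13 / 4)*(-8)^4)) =-609224 / 2383173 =-0.26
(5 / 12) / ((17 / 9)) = 15 / 68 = 0.22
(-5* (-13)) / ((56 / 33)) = 2145 / 56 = 38.30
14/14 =1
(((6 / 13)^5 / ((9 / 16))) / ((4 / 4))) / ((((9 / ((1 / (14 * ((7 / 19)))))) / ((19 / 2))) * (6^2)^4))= 0.00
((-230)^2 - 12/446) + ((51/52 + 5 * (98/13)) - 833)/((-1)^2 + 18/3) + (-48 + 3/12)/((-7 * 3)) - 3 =3213544991/60879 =52785.77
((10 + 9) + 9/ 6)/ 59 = 0.35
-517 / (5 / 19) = -9823 / 5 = -1964.60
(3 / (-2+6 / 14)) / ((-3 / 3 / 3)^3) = 567 / 11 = 51.55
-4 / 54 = -2 / 27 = -0.07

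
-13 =-13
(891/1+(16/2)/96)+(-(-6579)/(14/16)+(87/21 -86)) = 99937/12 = 8328.08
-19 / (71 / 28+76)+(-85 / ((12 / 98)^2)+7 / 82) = -6133535891 / 1081908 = -5669.18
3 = 3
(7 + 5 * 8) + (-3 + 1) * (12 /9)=133 /3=44.33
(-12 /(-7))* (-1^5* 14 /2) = -12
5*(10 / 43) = 50 / 43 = 1.16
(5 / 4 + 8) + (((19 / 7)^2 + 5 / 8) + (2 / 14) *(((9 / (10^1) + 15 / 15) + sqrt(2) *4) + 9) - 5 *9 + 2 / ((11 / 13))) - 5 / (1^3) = -621723 / 21560 + 4 *sqrt(2) / 7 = -28.03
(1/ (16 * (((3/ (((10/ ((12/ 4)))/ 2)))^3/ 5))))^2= 390625/ 136048896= 0.00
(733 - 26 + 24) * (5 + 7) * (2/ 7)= 17544/ 7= 2506.29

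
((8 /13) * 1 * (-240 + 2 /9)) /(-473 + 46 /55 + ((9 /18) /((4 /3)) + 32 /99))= 0.31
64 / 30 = 32 / 15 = 2.13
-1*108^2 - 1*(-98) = -11566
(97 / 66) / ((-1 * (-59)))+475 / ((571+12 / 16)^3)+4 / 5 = 192119927424083 / 232897295491410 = 0.82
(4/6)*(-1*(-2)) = 4/3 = 1.33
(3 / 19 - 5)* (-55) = 5060 / 19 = 266.32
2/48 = 1/24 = 0.04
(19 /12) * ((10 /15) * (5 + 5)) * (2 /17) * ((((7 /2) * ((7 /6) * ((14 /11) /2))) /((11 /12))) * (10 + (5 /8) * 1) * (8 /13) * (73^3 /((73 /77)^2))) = 9962097.86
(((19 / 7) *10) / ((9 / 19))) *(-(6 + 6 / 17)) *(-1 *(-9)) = -389880 / 119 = -3276.30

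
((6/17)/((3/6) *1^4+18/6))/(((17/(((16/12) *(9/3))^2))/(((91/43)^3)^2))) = 15575842341696/1826873921161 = 8.53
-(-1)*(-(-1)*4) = 4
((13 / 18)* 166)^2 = 1164241 / 81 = 14373.35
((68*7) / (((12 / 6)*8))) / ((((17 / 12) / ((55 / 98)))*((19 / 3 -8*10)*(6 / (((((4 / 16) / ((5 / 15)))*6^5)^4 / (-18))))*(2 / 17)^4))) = 814044770135609760 / 91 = 8945546924567140.22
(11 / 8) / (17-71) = -11 / 432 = -0.03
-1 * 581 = -581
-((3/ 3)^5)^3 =-1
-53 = -53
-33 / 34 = -0.97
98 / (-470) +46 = 10761 / 235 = 45.79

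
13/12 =1.08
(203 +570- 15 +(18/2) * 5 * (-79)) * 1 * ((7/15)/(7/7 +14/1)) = -19579/225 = -87.02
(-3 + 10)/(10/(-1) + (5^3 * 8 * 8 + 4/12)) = 21/23971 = 0.00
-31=-31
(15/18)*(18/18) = 5/6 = 0.83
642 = 642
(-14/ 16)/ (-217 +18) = 7/ 1592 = 0.00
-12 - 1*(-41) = 29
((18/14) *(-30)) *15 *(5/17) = -20250/119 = -170.17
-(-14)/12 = 7/6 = 1.17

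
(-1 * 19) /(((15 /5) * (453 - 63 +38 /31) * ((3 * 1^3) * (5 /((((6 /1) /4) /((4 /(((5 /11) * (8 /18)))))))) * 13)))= -589 /93652416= -0.00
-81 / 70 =-1.16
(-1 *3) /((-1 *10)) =3 /10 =0.30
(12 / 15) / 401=4 / 2005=0.00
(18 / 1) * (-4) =-72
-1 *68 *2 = -136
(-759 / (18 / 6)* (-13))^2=10817521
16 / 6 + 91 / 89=985 / 267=3.69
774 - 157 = 617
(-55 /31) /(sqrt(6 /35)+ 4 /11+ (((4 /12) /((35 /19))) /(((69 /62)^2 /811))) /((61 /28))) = -24201776720827871550 /746816685082137552191+ 25259026384748475 *sqrt(210) /1493633370164275104382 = -0.03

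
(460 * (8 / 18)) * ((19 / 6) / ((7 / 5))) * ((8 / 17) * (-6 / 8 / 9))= -174800 / 9639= -18.13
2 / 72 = 1 / 36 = 0.03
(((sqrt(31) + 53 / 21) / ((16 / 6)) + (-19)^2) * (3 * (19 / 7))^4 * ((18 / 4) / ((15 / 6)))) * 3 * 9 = 7695324729 * sqrt(31) / 96040 + 51992178977367 / 672280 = 77783214.23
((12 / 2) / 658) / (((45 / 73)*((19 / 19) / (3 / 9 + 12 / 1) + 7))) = 0.00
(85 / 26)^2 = 7225 / 676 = 10.69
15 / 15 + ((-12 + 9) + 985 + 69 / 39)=12802 / 13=984.77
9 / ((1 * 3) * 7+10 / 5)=9 / 23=0.39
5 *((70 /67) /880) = 35 /5896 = 0.01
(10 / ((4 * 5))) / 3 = 1 / 6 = 0.17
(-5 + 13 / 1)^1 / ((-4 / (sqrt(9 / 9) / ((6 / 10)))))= -10 / 3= -3.33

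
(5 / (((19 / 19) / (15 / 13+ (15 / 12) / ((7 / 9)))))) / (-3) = -1675 / 364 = -4.60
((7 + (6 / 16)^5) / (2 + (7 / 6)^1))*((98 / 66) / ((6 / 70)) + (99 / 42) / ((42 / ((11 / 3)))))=78100999327 / 2013462528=38.79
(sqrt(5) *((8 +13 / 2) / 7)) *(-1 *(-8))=116 *sqrt(5) / 7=37.05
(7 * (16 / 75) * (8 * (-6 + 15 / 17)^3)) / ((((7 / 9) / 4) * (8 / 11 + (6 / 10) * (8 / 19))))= -412881381 / 49130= -8403.85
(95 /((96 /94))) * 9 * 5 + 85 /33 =2211535 /528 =4188.51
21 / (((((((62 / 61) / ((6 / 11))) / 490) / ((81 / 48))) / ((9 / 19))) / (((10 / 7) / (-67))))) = -163423575 / 1736372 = -94.12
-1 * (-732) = 732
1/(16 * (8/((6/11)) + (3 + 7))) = 3/1184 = 0.00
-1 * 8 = -8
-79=-79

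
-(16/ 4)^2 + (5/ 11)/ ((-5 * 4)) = -705/ 44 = -16.02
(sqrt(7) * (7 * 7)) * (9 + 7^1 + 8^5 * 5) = 8028944 * sqrt(7) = 21242589.11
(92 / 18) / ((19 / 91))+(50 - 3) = 12223 / 171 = 71.48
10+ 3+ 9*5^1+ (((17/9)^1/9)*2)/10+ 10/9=23957/405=59.15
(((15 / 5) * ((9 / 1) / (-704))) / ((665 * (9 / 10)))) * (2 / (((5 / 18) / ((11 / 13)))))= -27 / 69160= -0.00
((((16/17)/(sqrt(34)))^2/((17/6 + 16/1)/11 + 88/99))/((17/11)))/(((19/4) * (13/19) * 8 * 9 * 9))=15488/5032557855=0.00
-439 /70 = -6.27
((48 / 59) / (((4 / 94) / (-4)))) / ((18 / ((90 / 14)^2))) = -507600 / 2891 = -175.58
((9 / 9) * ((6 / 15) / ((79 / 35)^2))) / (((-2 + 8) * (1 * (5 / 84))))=1372 / 6241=0.22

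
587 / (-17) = -587 / 17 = -34.53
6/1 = 6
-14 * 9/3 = -42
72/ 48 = 3/ 2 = 1.50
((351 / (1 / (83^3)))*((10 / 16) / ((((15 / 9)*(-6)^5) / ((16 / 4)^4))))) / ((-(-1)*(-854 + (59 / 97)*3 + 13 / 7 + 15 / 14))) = 10094327698 / 3459831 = 2917.58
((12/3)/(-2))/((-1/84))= 168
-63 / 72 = -7 / 8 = -0.88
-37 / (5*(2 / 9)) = -333 / 10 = -33.30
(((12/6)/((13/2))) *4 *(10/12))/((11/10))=400/429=0.93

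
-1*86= -86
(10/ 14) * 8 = 40/ 7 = 5.71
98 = 98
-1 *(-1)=1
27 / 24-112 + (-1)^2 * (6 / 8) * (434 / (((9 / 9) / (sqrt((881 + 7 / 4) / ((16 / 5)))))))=-887 / 8 + 651 * sqrt(17655) / 16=5295.36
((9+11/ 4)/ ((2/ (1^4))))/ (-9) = -47/ 72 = -0.65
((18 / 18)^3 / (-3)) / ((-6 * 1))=1 / 18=0.06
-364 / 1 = -364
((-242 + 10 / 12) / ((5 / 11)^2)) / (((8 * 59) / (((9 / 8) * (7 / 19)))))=-3676827 / 3587200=-1.02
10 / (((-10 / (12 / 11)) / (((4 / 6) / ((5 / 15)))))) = -24 / 11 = -2.18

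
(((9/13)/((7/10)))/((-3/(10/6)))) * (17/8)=-425/364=-1.17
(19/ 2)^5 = 2476099/ 32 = 77378.09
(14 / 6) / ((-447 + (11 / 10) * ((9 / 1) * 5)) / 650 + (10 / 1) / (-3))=-0.59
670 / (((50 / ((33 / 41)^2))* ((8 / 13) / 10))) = 141.06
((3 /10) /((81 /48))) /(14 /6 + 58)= 8 /2715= 0.00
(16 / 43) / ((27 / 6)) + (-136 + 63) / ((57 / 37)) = -347821 / 7353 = -47.30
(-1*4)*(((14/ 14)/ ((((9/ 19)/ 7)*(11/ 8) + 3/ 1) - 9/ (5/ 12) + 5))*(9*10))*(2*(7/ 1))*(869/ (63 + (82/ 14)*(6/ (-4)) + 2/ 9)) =154517932800/ 25940377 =5956.66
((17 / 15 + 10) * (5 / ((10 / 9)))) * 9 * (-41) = -184869 / 10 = -18486.90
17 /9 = 1.89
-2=-2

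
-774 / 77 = -10.05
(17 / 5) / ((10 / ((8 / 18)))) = 34 / 225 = 0.15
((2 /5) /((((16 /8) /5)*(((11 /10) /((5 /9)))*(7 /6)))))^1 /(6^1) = 50 /693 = 0.07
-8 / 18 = -4 / 9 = -0.44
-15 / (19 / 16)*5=-63.16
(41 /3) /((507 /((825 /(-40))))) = -2255 /4056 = -0.56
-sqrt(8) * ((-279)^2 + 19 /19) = -155684 * sqrt(2) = -220170.42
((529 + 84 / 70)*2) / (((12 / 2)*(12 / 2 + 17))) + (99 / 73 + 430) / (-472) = 80479151 / 11887320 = 6.77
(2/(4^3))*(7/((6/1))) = 7/192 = 0.04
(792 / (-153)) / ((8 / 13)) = -143 / 17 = -8.41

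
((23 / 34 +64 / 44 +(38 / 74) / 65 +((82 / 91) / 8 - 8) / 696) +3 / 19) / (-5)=-0.46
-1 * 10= -10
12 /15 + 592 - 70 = 2614 /5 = 522.80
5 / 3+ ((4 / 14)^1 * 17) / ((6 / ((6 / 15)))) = 209 / 105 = 1.99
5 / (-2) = -2.50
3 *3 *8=72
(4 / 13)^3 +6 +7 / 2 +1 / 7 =9.67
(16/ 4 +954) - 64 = 894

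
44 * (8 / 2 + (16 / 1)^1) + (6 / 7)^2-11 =42617 / 49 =869.73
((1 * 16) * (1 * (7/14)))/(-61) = -8/61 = -0.13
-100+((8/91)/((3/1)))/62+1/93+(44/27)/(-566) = -2155346197/21555261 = -99.99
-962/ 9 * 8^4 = -3940352/ 9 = -437816.89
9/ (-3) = -3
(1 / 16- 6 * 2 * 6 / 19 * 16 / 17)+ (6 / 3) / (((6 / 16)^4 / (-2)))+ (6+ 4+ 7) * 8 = -29208653 / 418608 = -69.78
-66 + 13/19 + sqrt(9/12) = -1241/19 + sqrt(3)/2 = -64.45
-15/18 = -5/6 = -0.83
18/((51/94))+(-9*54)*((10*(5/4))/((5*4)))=-18399/68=-270.57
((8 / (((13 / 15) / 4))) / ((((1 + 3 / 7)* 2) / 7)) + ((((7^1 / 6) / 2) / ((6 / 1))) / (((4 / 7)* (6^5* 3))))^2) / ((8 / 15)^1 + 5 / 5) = 265410020093616545 / 4498729932423168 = 59.00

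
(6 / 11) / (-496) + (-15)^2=613797 / 2728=225.00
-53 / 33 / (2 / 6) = -53 / 11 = -4.82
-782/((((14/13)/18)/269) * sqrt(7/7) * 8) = -439497.96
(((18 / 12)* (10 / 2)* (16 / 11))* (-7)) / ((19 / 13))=-10920 / 209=-52.25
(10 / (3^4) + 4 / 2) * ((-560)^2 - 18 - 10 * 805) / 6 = 324392 / 3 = 108130.67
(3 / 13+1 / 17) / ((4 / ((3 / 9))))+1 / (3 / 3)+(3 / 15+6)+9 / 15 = 25937 / 3315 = 7.82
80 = 80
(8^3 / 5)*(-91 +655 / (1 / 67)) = 22422528 / 5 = 4484505.60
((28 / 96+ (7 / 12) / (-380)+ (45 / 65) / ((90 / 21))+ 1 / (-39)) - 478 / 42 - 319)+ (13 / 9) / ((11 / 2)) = -902940163 / 2738736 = -329.69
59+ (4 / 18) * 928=2387 / 9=265.22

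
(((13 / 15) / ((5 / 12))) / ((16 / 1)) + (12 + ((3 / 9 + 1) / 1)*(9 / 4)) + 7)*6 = 6639 / 50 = 132.78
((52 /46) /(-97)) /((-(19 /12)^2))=3744 /805391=0.00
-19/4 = -4.75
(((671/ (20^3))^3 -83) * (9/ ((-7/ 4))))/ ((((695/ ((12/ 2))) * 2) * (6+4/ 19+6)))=0.15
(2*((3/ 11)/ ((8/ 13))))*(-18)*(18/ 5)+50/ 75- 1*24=-13327/ 165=-80.77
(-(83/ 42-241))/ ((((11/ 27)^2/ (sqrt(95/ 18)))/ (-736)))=-149621256 * sqrt(190)/ 847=-2434931.15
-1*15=-15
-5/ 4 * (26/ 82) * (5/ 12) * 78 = -4225/ 328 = -12.88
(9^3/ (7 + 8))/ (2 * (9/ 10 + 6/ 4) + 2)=243/ 34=7.15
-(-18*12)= 216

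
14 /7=2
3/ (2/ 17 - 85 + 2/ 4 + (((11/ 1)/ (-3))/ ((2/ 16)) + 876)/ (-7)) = -2142/ 146609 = -0.01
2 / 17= 0.12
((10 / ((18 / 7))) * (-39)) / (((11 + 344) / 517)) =-47047 / 213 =-220.88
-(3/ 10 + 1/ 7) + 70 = 4869/ 70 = 69.56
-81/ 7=-11.57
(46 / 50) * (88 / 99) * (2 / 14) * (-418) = -76912 / 1575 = -48.83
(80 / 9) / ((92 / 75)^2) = 3125 / 529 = 5.91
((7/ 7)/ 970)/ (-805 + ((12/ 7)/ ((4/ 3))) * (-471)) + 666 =6378801473/ 9577780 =666.00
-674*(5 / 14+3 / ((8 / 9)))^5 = -134388260156513 / 275365888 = -488035.25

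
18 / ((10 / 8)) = 72 / 5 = 14.40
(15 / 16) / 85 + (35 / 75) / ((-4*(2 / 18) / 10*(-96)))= 131 / 1088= 0.12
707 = 707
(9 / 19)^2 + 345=124626 / 361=345.22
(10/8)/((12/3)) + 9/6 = 1.81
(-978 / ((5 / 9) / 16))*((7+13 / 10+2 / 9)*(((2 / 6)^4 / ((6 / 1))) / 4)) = -250042 / 2025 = -123.48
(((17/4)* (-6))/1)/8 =-51/16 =-3.19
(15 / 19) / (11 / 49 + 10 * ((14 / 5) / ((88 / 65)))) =16170 / 428203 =0.04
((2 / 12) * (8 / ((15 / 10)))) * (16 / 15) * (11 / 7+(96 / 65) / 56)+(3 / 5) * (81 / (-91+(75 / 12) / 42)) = 918790888 / 937529775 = 0.98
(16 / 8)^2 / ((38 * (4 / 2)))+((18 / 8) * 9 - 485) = -35317 / 76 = -464.70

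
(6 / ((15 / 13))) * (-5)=-26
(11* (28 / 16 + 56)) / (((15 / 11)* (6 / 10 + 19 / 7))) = 65219 / 464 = 140.56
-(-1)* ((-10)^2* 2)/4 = 50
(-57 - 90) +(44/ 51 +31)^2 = 2258278/ 2601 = 868.23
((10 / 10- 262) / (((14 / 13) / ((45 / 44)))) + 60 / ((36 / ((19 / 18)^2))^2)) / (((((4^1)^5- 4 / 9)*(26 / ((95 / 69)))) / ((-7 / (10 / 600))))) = 102757388388125 / 19083545889408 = 5.38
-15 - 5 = -20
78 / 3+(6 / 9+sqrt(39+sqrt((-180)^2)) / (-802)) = 26.65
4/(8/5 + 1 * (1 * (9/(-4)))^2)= 320/533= 0.60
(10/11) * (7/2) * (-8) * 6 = -1680/11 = -152.73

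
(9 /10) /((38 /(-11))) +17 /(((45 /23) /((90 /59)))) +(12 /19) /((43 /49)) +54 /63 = 98328259 /6748420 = 14.57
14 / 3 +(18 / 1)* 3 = 176 / 3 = 58.67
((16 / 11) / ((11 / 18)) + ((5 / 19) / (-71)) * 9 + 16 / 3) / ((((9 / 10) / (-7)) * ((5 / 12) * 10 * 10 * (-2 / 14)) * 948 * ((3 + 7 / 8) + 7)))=5083652 / 5222511855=0.00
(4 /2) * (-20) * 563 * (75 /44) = -422250 /11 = -38386.36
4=4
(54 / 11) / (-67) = -54 / 737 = -0.07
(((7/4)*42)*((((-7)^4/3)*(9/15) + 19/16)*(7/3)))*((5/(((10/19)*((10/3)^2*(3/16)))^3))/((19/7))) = 901255487517/7812500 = 115360.70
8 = 8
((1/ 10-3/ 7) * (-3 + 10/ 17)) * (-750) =-70725/ 119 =-594.33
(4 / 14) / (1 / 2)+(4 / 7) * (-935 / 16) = -919 / 28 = -32.82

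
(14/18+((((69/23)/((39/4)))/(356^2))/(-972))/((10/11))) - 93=-369219988811/4003590240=-92.22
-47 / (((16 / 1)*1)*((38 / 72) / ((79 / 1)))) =-33417 / 76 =-439.70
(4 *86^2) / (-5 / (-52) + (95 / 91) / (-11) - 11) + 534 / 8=-462058931 / 176156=-2623.01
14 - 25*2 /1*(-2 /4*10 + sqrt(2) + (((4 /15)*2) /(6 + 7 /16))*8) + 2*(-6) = 67628 /309 - 50*sqrt(2) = 148.15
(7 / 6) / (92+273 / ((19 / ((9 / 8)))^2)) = 80864 / 6443043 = 0.01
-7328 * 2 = -14656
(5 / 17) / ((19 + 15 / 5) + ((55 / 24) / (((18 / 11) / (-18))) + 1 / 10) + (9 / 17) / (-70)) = -840 / 8899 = -0.09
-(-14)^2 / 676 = -49 / 169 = -0.29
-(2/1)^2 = -4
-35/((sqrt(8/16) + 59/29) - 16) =29435 * sqrt(2)/327209 + 822150/327209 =2.64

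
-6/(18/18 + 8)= -2/3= -0.67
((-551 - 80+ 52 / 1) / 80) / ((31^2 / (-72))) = 5211 / 9610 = 0.54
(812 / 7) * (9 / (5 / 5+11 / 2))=2088 / 13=160.62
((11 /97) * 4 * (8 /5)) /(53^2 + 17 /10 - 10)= 704 /2716679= 0.00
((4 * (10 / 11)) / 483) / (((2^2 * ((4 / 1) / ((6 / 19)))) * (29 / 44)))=20 / 88711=0.00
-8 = -8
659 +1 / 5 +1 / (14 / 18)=23117 / 35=660.49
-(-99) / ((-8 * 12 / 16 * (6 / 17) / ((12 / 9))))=-187 / 3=-62.33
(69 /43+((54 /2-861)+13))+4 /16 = -140893 /172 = -819.15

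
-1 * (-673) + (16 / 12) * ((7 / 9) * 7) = 18367 / 27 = 680.26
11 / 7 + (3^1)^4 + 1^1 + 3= 606 / 7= 86.57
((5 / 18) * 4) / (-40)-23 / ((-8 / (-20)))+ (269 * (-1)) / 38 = -44191 / 684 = -64.61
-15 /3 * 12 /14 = -30 /7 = -4.29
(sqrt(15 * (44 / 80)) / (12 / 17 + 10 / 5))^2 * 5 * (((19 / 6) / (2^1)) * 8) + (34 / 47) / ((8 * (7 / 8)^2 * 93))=64684279999 / 906405528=71.36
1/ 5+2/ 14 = 12/ 35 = 0.34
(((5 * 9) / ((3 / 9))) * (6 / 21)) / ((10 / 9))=243 / 7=34.71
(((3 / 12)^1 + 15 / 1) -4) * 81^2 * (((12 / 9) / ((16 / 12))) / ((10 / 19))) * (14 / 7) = 1121931 / 4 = 280482.75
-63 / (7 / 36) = -324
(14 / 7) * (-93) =-186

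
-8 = -8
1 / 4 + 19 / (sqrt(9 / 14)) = 1 / 4 + 19*sqrt(14) / 3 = 23.95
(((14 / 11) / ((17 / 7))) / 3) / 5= 98 / 2805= 0.03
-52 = -52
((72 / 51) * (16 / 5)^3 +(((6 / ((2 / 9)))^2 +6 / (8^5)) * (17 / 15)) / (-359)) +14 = 724430201799 / 12498944000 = 57.96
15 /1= 15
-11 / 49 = -0.22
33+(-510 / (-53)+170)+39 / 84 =316221 / 1484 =213.09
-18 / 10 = -9 / 5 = -1.80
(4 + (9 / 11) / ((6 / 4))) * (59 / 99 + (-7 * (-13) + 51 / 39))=5978350 / 14157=422.29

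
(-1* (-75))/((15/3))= 15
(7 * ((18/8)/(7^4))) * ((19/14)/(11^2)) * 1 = 171/2324168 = 0.00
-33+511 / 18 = -83 / 18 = -4.61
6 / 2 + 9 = 12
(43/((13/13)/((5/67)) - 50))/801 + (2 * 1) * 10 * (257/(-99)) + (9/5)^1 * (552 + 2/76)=288505953959/306358470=941.73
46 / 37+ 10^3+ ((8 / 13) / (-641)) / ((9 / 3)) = 1001.24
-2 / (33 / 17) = -34 / 33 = -1.03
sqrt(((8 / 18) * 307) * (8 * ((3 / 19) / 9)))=4 * sqrt(34998) / 171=4.38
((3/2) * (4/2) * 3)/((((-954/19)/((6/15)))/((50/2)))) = -95/53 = -1.79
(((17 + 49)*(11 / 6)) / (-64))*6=-363 / 32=-11.34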